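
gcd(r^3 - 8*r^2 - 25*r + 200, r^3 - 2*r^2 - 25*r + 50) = r^2 - 25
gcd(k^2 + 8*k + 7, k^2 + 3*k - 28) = k + 7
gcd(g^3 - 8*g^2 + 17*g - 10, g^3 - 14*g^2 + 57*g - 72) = 1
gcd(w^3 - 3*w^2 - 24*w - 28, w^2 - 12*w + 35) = w - 7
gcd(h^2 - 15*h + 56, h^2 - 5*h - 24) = h - 8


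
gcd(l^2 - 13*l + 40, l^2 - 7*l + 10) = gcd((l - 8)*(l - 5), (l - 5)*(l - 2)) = l - 5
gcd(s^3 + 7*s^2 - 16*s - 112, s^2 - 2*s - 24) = s + 4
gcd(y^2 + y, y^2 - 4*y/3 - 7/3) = y + 1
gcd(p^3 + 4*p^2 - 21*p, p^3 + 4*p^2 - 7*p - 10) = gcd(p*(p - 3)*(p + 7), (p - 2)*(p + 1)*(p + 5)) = 1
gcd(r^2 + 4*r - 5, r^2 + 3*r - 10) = r + 5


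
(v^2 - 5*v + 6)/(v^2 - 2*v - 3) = (v - 2)/(v + 1)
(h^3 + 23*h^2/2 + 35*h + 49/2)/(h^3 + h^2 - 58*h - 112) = (2*h^2 + 9*h + 7)/(2*(h^2 - 6*h - 16))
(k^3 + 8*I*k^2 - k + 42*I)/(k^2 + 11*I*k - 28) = (k^2 + I*k + 6)/(k + 4*I)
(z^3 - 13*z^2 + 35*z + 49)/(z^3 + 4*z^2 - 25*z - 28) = (z^2 - 14*z + 49)/(z^2 + 3*z - 28)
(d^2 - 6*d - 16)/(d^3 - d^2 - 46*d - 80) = 1/(d + 5)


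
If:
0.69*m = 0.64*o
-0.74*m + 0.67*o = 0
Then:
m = 0.00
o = 0.00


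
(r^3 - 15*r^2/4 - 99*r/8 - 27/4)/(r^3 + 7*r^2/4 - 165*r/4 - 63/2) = (r + 3/2)/(r + 7)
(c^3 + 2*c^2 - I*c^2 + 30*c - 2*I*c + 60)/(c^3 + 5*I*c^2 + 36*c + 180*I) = (c + 2)/(c + 6*I)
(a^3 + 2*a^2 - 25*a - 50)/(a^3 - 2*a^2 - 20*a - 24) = (a^2 - 25)/(a^2 - 4*a - 12)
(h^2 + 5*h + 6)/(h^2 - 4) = (h + 3)/(h - 2)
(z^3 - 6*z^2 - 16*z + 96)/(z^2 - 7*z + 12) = (z^2 - 2*z - 24)/(z - 3)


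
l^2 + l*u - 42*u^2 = (l - 6*u)*(l + 7*u)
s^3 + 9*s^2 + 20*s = s*(s + 4)*(s + 5)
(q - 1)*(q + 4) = q^2 + 3*q - 4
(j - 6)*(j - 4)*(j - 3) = j^3 - 13*j^2 + 54*j - 72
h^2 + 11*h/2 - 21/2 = (h - 3/2)*(h + 7)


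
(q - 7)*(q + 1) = q^2 - 6*q - 7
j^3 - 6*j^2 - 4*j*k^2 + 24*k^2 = (j - 6)*(j - 2*k)*(j + 2*k)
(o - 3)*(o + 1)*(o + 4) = o^3 + 2*o^2 - 11*o - 12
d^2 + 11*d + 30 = (d + 5)*(d + 6)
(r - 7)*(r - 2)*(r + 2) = r^3 - 7*r^2 - 4*r + 28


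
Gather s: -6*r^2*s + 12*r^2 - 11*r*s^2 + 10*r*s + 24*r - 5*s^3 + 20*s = 12*r^2 - 11*r*s^2 + 24*r - 5*s^3 + s*(-6*r^2 + 10*r + 20)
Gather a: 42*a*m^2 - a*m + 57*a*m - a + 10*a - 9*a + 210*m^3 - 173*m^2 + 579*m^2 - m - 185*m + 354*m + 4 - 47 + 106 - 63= a*(42*m^2 + 56*m) + 210*m^3 + 406*m^2 + 168*m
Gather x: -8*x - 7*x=-15*x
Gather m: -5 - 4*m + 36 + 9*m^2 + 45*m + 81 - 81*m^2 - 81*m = -72*m^2 - 40*m + 112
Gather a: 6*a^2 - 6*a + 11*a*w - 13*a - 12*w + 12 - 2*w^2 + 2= 6*a^2 + a*(11*w - 19) - 2*w^2 - 12*w + 14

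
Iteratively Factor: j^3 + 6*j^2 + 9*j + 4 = (j + 1)*(j^2 + 5*j + 4) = (j + 1)^2*(j + 4)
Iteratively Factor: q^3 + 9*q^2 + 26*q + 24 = (q + 3)*(q^2 + 6*q + 8) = (q + 2)*(q + 3)*(q + 4)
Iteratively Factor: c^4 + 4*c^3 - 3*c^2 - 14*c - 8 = (c + 4)*(c^3 - 3*c - 2) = (c - 2)*(c + 4)*(c^2 + 2*c + 1) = (c - 2)*(c + 1)*(c + 4)*(c + 1)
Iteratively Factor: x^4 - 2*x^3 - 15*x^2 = (x - 5)*(x^3 + 3*x^2) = x*(x - 5)*(x^2 + 3*x) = x^2*(x - 5)*(x + 3)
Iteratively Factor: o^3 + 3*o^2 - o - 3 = (o + 1)*(o^2 + 2*o - 3) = (o - 1)*(o + 1)*(o + 3)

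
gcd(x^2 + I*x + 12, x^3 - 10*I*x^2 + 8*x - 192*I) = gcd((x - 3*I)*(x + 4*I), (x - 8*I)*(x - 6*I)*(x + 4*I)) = x + 4*I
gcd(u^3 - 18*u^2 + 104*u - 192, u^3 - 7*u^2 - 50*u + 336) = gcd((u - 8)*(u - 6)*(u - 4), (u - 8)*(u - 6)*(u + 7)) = u^2 - 14*u + 48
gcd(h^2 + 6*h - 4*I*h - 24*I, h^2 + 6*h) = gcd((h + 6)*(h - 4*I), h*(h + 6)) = h + 6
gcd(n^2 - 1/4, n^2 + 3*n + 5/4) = n + 1/2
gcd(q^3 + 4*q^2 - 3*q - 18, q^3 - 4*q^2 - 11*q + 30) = q^2 + q - 6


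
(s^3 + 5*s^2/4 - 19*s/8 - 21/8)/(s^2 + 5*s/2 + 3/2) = (8*s^2 + 2*s - 21)/(4*(2*s + 3))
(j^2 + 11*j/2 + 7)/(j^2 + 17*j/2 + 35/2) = (j + 2)/(j + 5)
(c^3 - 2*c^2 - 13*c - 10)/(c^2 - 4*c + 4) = (c^3 - 2*c^2 - 13*c - 10)/(c^2 - 4*c + 4)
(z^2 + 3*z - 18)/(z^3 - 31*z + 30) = (z - 3)/(z^2 - 6*z + 5)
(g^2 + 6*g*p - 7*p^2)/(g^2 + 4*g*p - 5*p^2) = (g + 7*p)/(g + 5*p)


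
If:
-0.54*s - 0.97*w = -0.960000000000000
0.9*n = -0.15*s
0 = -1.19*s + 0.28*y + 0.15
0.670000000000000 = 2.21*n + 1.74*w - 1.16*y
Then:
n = -0.04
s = 0.27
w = 0.84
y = 0.60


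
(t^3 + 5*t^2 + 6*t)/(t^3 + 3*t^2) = (t + 2)/t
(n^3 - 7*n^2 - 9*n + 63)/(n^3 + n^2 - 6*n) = (n^2 - 10*n + 21)/(n*(n - 2))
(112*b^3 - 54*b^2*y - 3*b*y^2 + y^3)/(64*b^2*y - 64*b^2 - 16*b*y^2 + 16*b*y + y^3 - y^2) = (-14*b^2 + 5*b*y + y^2)/(-8*b*y + 8*b + y^2 - y)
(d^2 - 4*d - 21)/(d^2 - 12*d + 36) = (d^2 - 4*d - 21)/(d^2 - 12*d + 36)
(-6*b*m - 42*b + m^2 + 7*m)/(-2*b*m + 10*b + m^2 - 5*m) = (6*b*m + 42*b - m^2 - 7*m)/(2*b*m - 10*b - m^2 + 5*m)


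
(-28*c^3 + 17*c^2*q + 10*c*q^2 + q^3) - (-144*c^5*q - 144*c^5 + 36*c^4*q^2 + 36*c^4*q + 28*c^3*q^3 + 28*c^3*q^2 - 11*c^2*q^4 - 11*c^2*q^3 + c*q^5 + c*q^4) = 144*c^5*q + 144*c^5 - 36*c^4*q^2 - 36*c^4*q - 28*c^3*q^3 - 28*c^3*q^2 - 28*c^3 + 11*c^2*q^4 + 11*c^2*q^3 + 17*c^2*q - c*q^5 - c*q^4 + 10*c*q^2 + q^3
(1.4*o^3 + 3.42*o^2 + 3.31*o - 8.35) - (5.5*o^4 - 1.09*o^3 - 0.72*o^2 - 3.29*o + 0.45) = -5.5*o^4 + 2.49*o^3 + 4.14*o^2 + 6.6*o - 8.8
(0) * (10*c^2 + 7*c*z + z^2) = 0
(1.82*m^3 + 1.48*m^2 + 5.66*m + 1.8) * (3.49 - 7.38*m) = -13.4316*m^4 - 4.5706*m^3 - 36.6056*m^2 + 6.4694*m + 6.282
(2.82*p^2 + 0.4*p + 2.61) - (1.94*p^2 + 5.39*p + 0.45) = 0.88*p^2 - 4.99*p + 2.16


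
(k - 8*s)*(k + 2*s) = k^2 - 6*k*s - 16*s^2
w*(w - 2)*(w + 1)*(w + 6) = w^4 + 5*w^3 - 8*w^2 - 12*w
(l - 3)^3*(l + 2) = l^4 - 7*l^3 + 9*l^2 + 27*l - 54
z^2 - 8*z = z*(z - 8)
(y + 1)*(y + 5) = y^2 + 6*y + 5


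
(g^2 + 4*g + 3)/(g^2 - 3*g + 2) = (g^2 + 4*g + 3)/(g^2 - 3*g + 2)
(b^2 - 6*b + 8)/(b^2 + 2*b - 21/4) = 4*(b^2 - 6*b + 8)/(4*b^2 + 8*b - 21)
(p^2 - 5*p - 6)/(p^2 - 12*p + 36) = (p + 1)/(p - 6)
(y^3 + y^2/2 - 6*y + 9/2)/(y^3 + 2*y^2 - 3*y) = (y - 3/2)/y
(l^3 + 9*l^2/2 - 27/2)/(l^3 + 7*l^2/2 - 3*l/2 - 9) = (l + 3)/(l + 2)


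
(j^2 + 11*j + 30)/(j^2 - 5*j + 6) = (j^2 + 11*j + 30)/(j^2 - 5*j + 6)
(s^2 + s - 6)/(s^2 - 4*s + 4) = (s + 3)/(s - 2)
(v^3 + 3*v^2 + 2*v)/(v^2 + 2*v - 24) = v*(v^2 + 3*v + 2)/(v^2 + 2*v - 24)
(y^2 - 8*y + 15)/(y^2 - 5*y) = (y - 3)/y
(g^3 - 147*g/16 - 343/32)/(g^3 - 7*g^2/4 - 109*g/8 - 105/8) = (8*g^2 - 14*g - 49)/(4*(2*g^2 - 7*g - 15))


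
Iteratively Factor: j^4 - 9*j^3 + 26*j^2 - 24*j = (j - 4)*(j^3 - 5*j^2 + 6*j) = (j - 4)*(j - 2)*(j^2 - 3*j) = j*(j - 4)*(j - 2)*(j - 3)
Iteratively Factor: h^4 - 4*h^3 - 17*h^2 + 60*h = (h + 4)*(h^3 - 8*h^2 + 15*h) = (h - 3)*(h + 4)*(h^2 - 5*h) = (h - 5)*(h - 3)*(h + 4)*(h)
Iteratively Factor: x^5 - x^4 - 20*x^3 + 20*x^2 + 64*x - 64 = (x - 1)*(x^4 - 20*x^2 + 64) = (x - 4)*(x - 1)*(x^3 + 4*x^2 - 4*x - 16) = (x - 4)*(x - 2)*(x - 1)*(x^2 + 6*x + 8) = (x - 4)*(x - 2)*(x - 1)*(x + 2)*(x + 4)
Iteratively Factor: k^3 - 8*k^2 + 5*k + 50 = (k - 5)*(k^2 - 3*k - 10) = (k - 5)*(k + 2)*(k - 5)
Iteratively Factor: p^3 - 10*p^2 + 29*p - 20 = (p - 1)*(p^2 - 9*p + 20) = (p - 4)*(p - 1)*(p - 5)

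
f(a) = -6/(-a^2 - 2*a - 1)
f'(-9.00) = 0.02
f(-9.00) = 0.09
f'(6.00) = -0.03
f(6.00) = 0.12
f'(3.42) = -0.14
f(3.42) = 0.31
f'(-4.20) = 0.37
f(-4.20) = 0.59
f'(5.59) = -0.04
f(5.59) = 0.14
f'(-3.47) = 0.80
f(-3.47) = 0.98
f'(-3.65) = 0.64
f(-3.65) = 0.85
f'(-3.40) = 0.87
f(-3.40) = 1.04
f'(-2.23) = 6.45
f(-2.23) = 3.97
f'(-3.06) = 1.37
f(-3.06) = 1.41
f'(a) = -6*(2*a + 2)/(-a^2 - 2*a - 1)^2 = 12*(-a - 1)/(a^2 + 2*a + 1)^2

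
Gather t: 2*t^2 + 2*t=2*t^2 + 2*t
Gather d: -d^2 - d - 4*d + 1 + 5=-d^2 - 5*d + 6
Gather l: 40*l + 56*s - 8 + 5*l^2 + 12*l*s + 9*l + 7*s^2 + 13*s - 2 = 5*l^2 + l*(12*s + 49) + 7*s^2 + 69*s - 10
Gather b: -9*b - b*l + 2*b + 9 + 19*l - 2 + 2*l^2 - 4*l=b*(-l - 7) + 2*l^2 + 15*l + 7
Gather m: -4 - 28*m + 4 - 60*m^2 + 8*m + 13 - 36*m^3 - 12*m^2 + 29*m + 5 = -36*m^3 - 72*m^2 + 9*m + 18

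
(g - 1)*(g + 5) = g^2 + 4*g - 5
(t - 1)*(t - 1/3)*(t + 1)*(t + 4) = t^4 + 11*t^3/3 - 7*t^2/3 - 11*t/3 + 4/3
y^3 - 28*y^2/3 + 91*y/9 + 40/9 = (y - 8)*(y - 5/3)*(y + 1/3)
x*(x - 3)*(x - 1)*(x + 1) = x^4 - 3*x^3 - x^2 + 3*x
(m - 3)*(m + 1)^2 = m^3 - m^2 - 5*m - 3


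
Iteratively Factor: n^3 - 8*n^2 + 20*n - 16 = (n - 2)*(n^2 - 6*n + 8) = (n - 2)^2*(n - 4)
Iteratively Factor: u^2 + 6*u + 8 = (u + 2)*(u + 4)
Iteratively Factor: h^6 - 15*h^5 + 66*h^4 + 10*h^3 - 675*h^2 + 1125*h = (h - 5)*(h^5 - 10*h^4 + 16*h^3 + 90*h^2 - 225*h) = (h - 5)*(h - 3)*(h^4 - 7*h^3 - 5*h^2 + 75*h) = (h - 5)^2*(h - 3)*(h^3 - 2*h^2 - 15*h) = h*(h - 5)^2*(h - 3)*(h^2 - 2*h - 15) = h*(h - 5)^3*(h - 3)*(h + 3)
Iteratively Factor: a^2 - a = (a - 1)*(a)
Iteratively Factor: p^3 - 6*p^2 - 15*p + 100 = (p - 5)*(p^2 - p - 20) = (p - 5)*(p + 4)*(p - 5)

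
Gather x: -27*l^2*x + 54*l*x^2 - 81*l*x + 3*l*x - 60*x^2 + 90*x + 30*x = x^2*(54*l - 60) + x*(-27*l^2 - 78*l + 120)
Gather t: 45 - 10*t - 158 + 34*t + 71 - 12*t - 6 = 12*t - 48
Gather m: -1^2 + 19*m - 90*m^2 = -90*m^2 + 19*m - 1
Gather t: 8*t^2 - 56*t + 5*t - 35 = 8*t^2 - 51*t - 35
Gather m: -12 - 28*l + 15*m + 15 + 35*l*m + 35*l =7*l + m*(35*l + 15) + 3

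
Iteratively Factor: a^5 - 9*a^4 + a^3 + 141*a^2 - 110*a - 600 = (a + 2)*(a^4 - 11*a^3 + 23*a^2 + 95*a - 300) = (a - 5)*(a + 2)*(a^3 - 6*a^2 - 7*a + 60) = (a - 5)*(a + 2)*(a + 3)*(a^2 - 9*a + 20) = (a - 5)*(a - 4)*(a + 2)*(a + 3)*(a - 5)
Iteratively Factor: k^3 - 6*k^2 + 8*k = (k - 4)*(k^2 - 2*k) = k*(k - 4)*(k - 2)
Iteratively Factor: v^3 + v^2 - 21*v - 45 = (v + 3)*(v^2 - 2*v - 15) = (v + 3)^2*(v - 5)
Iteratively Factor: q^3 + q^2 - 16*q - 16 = (q - 4)*(q^2 + 5*q + 4) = (q - 4)*(q + 1)*(q + 4)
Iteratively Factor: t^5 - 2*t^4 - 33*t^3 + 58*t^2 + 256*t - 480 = (t - 2)*(t^4 - 33*t^2 - 8*t + 240) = (t - 2)*(t + 4)*(t^3 - 4*t^2 - 17*t + 60) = (t - 3)*(t - 2)*(t + 4)*(t^2 - t - 20) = (t - 3)*(t - 2)*(t + 4)^2*(t - 5)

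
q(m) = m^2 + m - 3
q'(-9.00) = -17.00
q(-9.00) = 69.00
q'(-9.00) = -17.00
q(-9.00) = 69.00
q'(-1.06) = -1.12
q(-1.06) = -2.94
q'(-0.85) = -0.70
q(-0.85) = -3.13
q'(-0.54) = -0.08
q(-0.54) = -3.25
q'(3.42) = 7.84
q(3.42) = 12.12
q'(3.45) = 7.90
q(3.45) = 12.35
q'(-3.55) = -6.10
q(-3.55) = 6.05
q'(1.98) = 4.96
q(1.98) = 2.90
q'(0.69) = 2.38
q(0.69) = -1.83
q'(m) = 2*m + 1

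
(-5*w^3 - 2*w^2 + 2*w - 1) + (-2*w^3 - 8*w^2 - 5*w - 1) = -7*w^3 - 10*w^2 - 3*w - 2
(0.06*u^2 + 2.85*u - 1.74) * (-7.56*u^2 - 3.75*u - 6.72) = -0.4536*u^4 - 21.771*u^3 + 2.0637*u^2 - 12.627*u + 11.6928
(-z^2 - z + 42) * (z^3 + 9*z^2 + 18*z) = -z^5 - 10*z^4 + 15*z^3 + 360*z^2 + 756*z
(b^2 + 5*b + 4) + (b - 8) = b^2 + 6*b - 4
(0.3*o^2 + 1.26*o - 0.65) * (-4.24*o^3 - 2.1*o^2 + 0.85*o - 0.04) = -1.272*o^5 - 5.9724*o^4 + 0.365*o^3 + 2.424*o^2 - 0.6029*o + 0.026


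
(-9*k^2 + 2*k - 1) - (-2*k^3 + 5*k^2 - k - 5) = 2*k^3 - 14*k^2 + 3*k + 4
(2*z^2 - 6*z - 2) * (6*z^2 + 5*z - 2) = 12*z^4 - 26*z^3 - 46*z^2 + 2*z + 4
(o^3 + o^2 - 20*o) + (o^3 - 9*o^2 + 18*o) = 2*o^3 - 8*o^2 - 2*o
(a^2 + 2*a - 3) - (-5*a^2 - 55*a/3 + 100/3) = 6*a^2 + 61*a/3 - 109/3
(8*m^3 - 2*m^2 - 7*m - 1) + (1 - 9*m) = 8*m^3 - 2*m^2 - 16*m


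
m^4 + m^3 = m^3*(m + 1)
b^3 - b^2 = b^2*(b - 1)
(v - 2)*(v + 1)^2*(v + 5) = v^4 + 5*v^3 - 3*v^2 - 17*v - 10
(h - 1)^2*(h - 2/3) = h^3 - 8*h^2/3 + 7*h/3 - 2/3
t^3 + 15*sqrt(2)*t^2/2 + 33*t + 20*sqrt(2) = (t + sqrt(2))*(t + 5*sqrt(2)/2)*(t + 4*sqrt(2))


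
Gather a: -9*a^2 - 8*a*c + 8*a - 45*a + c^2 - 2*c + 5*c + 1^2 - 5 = -9*a^2 + a*(-8*c - 37) + c^2 + 3*c - 4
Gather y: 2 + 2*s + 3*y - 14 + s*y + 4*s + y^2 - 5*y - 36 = 6*s + y^2 + y*(s - 2) - 48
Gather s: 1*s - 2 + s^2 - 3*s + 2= s^2 - 2*s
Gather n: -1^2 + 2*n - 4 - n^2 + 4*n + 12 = -n^2 + 6*n + 7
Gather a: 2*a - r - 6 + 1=2*a - r - 5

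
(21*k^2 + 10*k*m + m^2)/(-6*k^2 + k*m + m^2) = (-7*k - m)/(2*k - m)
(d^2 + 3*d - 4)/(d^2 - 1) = (d + 4)/(d + 1)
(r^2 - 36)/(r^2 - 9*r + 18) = (r + 6)/(r - 3)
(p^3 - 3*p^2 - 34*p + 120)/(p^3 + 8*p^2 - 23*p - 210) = (p - 4)/(p + 7)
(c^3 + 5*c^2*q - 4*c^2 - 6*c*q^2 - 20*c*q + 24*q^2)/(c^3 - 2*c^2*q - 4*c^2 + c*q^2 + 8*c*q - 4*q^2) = (-c - 6*q)/(-c + q)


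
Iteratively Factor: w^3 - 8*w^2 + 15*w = (w - 3)*(w^2 - 5*w) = (w - 5)*(w - 3)*(w)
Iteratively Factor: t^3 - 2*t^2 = (t)*(t^2 - 2*t) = t^2*(t - 2)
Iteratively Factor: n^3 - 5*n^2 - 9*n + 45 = (n - 5)*(n^2 - 9) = (n - 5)*(n + 3)*(n - 3)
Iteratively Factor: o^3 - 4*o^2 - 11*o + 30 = (o - 2)*(o^2 - 2*o - 15) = (o - 2)*(o + 3)*(o - 5)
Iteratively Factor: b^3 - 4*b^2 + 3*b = (b - 1)*(b^2 - 3*b) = (b - 3)*(b - 1)*(b)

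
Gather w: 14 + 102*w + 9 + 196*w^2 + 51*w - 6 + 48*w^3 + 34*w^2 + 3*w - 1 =48*w^3 + 230*w^2 + 156*w + 16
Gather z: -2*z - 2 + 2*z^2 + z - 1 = 2*z^2 - z - 3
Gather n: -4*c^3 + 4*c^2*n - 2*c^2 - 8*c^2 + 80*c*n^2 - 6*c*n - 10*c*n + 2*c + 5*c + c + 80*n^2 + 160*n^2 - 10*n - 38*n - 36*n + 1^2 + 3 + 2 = -4*c^3 - 10*c^2 + 8*c + n^2*(80*c + 240) + n*(4*c^2 - 16*c - 84) + 6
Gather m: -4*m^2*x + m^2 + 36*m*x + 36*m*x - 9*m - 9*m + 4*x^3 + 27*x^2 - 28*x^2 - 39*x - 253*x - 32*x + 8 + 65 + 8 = m^2*(1 - 4*x) + m*(72*x - 18) + 4*x^3 - x^2 - 324*x + 81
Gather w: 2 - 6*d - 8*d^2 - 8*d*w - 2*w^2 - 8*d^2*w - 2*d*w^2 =-8*d^2 - 6*d + w^2*(-2*d - 2) + w*(-8*d^2 - 8*d) + 2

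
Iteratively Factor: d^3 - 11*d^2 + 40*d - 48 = (d - 3)*(d^2 - 8*d + 16) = (d - 4)*(d - 3)*(d - 4)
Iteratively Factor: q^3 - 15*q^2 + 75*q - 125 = (q - 5)*(q^2 - 10*q + 25) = (q - 5)^2*(q - 5)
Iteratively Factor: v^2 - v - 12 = (v - 4)*(v + 3)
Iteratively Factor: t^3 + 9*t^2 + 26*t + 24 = (t + 4)*(t^2 + 5*t + 6) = (t + 3)*(t + 4)*(t + 2)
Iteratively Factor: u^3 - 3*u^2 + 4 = (u + 1)*(u^2 - 4*u + 4) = (u - 2)*(u + 1)*(u - 2)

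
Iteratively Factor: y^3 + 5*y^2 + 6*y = (y + 3)*(y^2 + 2*y) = (y + 2)*(y + 3)*(y)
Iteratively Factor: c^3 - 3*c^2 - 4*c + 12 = (c - 3)*(c^2 - 4) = (c - 3)*(c + 2)*(c - 2)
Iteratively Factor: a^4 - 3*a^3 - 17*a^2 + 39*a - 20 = (a - 5)*(a^3 + 2*a^2 - 7*a + 4) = (a - 5)*(a - 1)*(a^2 + 3*a - 4) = (a - 5)*(a - 1)*(a + 4)*(a - 1)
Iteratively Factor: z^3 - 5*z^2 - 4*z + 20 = (z - 5)*(z^2 - 4) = (z - 5)*(z + 2)*(z - 2)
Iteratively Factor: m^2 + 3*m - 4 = (m + 4)*(m - 1)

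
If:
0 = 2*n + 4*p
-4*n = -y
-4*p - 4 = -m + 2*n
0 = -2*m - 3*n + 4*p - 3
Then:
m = 4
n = -11/5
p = 11/10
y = -44/5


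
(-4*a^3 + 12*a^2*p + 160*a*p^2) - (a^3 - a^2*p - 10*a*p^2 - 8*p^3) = -5*a^3 + 13*a^2*p + 170*a*p^2 + 8*p^3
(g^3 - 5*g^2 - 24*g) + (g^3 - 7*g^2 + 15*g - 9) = 2*g^3 - 12*g^2 - 9*g - 9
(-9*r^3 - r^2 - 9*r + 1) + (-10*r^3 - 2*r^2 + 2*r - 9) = -19*r^3 - 3*r^2 - 7*r - 8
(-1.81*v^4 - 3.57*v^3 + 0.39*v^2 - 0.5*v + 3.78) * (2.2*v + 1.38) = -3.982*v^5 - 10.3518*v^4 - 4.0686*v^3 - 0.5618*v^2 + 7.626*v + 5.2164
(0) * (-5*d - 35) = 0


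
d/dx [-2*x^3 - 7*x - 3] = -6*x^2 - 7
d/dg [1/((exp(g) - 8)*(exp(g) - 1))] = (9 - 2*exp(g))*exp(g)/(exp(4*g) - 18*exp(3*g) + 97*exp(2*g) - 144*exp(g) + 64)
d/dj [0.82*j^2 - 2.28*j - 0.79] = 1.64*j - 2.28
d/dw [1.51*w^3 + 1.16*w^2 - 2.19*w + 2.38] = 4.53*w^2 + 2.32*w - 2.19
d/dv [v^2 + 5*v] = 2*v + 5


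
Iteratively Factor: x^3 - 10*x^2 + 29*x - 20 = (x - 1)*(x^2 - 9*x + 20) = (x - 5)*(x - 1)*(x - 4)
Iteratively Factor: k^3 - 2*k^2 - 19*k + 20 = (k - 5)*(k^2 + 3*k - 4) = (k - 5)*(k + 4)*(k - 1)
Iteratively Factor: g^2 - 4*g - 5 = (g + 1)*(g - 5)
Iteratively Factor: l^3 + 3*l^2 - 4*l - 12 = (l + 3)*(l^2 - 4) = (l + 2)*(l + 3)*(l - 2)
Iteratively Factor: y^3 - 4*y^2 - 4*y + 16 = (y + 2)*(y^2 - 6*y + 8) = (y - 4)*(y + 2)*(y - 2)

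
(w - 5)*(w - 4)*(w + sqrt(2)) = w^3 - 9*w^2 + sqrt(2)*w^2 - 9*sqrt(2)*w + 20*w + 20*sqrt(2)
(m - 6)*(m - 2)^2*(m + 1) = m^4 - 9*m^3 + 18*m^2 + 4*m - 24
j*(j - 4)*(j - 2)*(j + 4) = j^4 - 2*j^3 - 16*j^2 + 32*j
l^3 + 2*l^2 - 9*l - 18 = (l - 3)*(l + 2)*(l + 3)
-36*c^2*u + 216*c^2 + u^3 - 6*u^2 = (-6*c + u)*(6*c + u)*(u - 6)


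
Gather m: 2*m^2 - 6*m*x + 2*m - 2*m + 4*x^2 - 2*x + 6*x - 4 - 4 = 2*m^2 - 6*m*x + 4*x^2 + 4*x - 8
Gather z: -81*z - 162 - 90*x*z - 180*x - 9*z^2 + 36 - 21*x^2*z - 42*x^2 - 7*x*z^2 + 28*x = -42*x^2 - 152*x + z^2*(-7*x - 9) + z*(-21*x^2 - 90*x - 81) - 126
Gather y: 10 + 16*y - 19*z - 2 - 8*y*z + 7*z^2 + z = y*(16 - 8*z) + 7*z^2 - 18*z + 8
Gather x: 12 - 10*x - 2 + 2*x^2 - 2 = 2*x^2 - 10*x + 8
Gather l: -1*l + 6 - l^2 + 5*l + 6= -l^2 + 4*l + 12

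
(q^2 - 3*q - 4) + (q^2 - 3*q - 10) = 2*q^2 - 6*q - 14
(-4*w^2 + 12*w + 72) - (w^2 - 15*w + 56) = -5*w^2 + 27*w + 16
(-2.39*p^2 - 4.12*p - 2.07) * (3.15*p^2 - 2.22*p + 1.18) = -7.5285*p^4 - 7.6722*p^3 - 0.194299999999997*p^2 - 0.2662*p - 2.4426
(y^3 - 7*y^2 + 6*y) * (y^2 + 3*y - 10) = y^5 - 4*y^4 - 25*y^3 + 88*y^2 - 60*y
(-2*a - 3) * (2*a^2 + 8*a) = -4*a^3 - 22*a^2 - 24*a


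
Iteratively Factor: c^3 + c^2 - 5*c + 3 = (c + 3)*(c^2 - 2*c + 1) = (c - 1)*(c + 3)*(c - 1)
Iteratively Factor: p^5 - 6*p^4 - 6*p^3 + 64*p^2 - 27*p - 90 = (p + 1)*(p^4 - 7*p^3 + p^2 + 63*p - 90) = (p - 3)*(p + 1)*(p^3 - 4*p^2 - 11*p + 30) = (p - 5)*(p - 3)*(p + 1)*(p^2 + p - 6) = (p - 5)*(p - 3)*(p + 1)*(p + 3)*(p - 2)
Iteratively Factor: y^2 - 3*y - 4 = (y - 4)*(y + 1)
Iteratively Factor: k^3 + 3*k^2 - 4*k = (k)*(k^2 + 3*k - 4) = k*(k + 4)*(k - 1)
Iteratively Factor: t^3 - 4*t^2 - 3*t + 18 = (t - 3)*(t^2 - t - 6) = (t - 3)*(t + 2)*(t - 3)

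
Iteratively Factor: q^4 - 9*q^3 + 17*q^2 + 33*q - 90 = (q - 3)*(q^3 - 6*q^2 - q + 30) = (q - 3)*(q + 2)*(q^2 - 8*q + 15) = (q - 5)*(q - 3)*(q + 2)*(q - 3)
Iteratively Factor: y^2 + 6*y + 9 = (y + 3)*(y + 3)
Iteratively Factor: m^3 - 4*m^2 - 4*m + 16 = (m - 2)*(m^2 - 2*m - 8) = (m - 4)*(m - 2)*(m + 2)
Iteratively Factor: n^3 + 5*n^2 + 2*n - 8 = (n - 1)*(n^2 + 6*n + 8) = (n - 1)*(n + 2)*(n + 4)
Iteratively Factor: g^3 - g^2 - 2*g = (g)*(g^2 - g - 2) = g*(g + 1)*(g - 2)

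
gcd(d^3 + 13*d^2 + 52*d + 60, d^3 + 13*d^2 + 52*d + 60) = d^3 + 13*d^2 + 52*d + 60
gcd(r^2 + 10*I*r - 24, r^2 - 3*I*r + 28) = r + 4*I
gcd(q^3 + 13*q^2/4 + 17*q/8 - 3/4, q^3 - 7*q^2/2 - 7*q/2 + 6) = q + 3/2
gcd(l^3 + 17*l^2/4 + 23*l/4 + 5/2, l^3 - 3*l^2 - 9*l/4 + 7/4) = l + 1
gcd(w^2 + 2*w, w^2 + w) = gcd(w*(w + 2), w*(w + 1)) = w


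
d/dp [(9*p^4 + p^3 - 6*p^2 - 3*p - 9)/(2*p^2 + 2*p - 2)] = (9*p^5 + 14*p^4 - 17*p^3 - 3*p^2 + 15*p + 6)/(p^4 + 2*p^3 - p^2 - 2*p + 1)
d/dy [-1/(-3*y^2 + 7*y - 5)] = (7 - 6*y)/(3*y^2 - 7*y + 5)^2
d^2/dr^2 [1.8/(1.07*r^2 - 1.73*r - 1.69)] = (4.12164*r^2 - 6.66396*r - 1.8*(2.14*r - 1.73)*(4.28*r - 3.46) - 6.50988)/(-1.07*r^2 + 1.73*r + 1.69)^3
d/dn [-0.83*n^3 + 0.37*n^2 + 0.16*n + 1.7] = -2.49*n^2 + 0.74*n + 0.16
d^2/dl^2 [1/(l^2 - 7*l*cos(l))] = (-l*(l - 7*cos(l))*(7*l*cos(l) + 14*sin(l) + 2) + 2*(7*l*sin(l) + 2*l - 7*cos(l))^2)/(l^3*(l - 7*cos(l))^3)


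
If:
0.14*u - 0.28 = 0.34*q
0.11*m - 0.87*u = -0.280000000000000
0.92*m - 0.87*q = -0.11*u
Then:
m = -0.72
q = -0.73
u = 0.23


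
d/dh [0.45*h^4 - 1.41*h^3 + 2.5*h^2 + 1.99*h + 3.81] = 1.8*h^3 - 4.23*h^2 + 5.0*h + 1.99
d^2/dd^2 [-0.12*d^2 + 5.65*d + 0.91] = -0.240000000000000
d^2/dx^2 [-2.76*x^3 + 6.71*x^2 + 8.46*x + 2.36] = 13.42 - 16.56*x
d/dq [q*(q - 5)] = 2*q - 5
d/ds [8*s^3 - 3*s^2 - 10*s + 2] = 24*s^2 - 6*s - 10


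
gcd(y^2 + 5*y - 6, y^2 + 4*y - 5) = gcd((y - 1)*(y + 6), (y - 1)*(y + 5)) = y - 1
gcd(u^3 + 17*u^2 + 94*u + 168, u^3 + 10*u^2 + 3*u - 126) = u^2 + 13*u + 42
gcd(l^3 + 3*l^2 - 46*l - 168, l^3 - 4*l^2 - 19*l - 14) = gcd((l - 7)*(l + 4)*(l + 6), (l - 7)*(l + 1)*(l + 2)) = l - 7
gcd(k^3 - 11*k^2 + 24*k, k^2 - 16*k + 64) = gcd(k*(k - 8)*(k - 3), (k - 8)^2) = k - 8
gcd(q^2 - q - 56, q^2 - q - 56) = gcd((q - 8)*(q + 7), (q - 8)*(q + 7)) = q^2 - q - 56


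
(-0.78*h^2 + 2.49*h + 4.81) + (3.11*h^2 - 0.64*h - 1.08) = 2.33*h^2 + 1.85*h + 3.73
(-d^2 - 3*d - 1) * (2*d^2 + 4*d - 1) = -2*d^4 - 10*d^3 - 13*d^2 - d + 1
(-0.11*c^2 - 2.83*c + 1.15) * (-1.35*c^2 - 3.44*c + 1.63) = 0.1485*c^4 + 4.1989*c^3 + 8.0034*c^2 - 8.5689*c + 1.8745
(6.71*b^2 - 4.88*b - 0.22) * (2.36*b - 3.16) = 15.8356*b^3 - 32.7204*b^2 + 14.9016*b + 0.6952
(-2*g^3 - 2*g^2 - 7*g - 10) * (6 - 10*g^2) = 20*g^5 + 20*g^4 + 58*g^3 + 88*g^2 - 42*g - 60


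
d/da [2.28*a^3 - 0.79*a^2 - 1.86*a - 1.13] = 6.84*a^2 - 1.58*a - 1.86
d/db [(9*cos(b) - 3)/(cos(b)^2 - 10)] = 3*(3*cos(b)^2 - 2*cos(b) + 30)*sin(b)/(sin(b)^2 + 9)^2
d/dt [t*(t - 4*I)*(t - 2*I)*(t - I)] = 4*t^3 - 21*I*t^2 - 28*t + 8*I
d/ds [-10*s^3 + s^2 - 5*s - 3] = -30*s^2 + 2*s - 5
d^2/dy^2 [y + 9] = 0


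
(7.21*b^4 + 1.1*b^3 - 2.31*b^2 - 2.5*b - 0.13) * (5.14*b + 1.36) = 37.0594*b^5 + 15.4596*b^4 - 10.3774*b^3 - 15.9916*b^2 - 4.0682*b - 0.1768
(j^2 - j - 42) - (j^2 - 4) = -j - 38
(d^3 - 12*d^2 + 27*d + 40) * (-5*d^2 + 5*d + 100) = -5*d^5 + 65*d^4 - 95*d^3 - 1265*d^2 + 2900*d + 4000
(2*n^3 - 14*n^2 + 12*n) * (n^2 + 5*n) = 2*n^5 - 4*n^4 - 58*n^3 + 60*n^2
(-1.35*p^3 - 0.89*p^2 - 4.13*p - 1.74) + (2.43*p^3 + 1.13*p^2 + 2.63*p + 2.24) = 1.08*p^3 + 0.24*p^2 - 1.5*p + 0.5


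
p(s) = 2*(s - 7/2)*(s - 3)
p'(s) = 4*s - 13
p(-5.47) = 151.95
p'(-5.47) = -34.88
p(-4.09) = 107.63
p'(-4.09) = -29.36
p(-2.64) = 69.26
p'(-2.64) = -23.56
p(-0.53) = 28.45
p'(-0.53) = -15.12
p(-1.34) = 42.01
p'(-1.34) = -18.36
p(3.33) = -0.11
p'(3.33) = 0.32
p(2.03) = 2.85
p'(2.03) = -4.88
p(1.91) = 3.47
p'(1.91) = -5.36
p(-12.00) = 465.00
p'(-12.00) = -61.00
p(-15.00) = 666.00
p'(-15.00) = -73.00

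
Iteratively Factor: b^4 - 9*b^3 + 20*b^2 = (b - 5)*(b^3 - 4*b^2) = b*(b - 5)*(b^2 - 4*b) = b*(b - 5)*(b - 4)*(b)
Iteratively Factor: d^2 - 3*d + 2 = (d - 2)*(d - 1)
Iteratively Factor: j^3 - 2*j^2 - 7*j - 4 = (j - 4)*(j^2 + 2*j + 1) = (j - 4)*(j + 1)*(j + 1)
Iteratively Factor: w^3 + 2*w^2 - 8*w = (w)*(w^2 + 2*w - 8) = w*(w + 4)*(w - 2)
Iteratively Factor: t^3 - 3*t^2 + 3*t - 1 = (t - 1)*(t^2 - 2*t + 1) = (t - 1)^2*(t - 1)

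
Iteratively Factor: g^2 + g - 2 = (g - 1)*(g + 2)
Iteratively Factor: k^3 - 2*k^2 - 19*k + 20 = (k - 5)*(k^2 + 3*k - 4) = (k - 5)*(k + 4)*(k - 1)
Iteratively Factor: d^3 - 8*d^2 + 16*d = (d - 4)*(d^2 - 4*d) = (d - 4)^2*(d)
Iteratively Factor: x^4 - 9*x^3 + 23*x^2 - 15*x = (x - 3)*(x^3 - 6*x^2 + 5*x) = x*(x - 3)*(x^2 - 6*x + 5) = x*(x - 3)*(x - 1)*(x - 5)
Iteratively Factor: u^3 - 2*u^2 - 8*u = (u)*(u^2 - 2*u - 8) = u*(u - 4)*(u + 2)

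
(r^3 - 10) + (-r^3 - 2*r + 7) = -2*r - 3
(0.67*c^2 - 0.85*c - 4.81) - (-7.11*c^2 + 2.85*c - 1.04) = 7.78*c^2 - 3.7*c - 3.77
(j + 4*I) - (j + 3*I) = I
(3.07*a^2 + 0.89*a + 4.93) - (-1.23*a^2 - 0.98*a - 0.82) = 4.3*a^2 + 1.87*a + 5.75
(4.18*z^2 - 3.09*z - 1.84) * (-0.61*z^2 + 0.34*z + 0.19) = -2.5498*z^4 + 3.3061*z^3 + 0.866*z^2 - 1.2127*z - 0.3496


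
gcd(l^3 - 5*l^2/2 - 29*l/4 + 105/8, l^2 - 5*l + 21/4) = l^2 - 5*l + 21/4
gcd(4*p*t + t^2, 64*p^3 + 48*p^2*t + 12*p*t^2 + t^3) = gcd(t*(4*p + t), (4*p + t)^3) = 4*p + t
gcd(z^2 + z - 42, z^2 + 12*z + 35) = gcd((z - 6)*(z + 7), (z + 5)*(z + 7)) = z + 7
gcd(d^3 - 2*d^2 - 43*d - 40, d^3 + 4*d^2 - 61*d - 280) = d^2 - 3*d - 40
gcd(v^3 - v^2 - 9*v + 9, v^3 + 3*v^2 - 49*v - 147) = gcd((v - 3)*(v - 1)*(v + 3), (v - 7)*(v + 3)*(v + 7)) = v + 3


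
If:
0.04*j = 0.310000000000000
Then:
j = 7.75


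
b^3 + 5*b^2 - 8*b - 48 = (b - 3)*(b + 4)^2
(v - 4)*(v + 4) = v^2 - 16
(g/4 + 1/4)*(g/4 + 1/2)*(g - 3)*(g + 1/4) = g^4/16 + g^3/64 - 7*g^2/16 - 31*g/64 - 3/32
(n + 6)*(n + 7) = n^2 + 13*n + 42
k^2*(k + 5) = k^3 + 5*k^2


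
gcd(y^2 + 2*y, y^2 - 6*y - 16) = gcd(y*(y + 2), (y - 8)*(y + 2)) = y + 2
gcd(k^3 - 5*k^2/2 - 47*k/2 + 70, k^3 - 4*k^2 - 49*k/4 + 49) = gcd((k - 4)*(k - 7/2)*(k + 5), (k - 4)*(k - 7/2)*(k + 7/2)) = k^2 - 15*k/2 + 14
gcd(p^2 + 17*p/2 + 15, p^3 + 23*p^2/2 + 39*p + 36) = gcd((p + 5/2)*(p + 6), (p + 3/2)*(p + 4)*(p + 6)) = p + 6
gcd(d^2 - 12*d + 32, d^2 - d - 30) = 1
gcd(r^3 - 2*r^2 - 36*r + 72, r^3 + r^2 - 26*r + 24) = r + 6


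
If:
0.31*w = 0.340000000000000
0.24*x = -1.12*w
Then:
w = 1.10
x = -5.12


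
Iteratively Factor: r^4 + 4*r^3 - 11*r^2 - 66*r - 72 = (r + 2)*(r^3 + 2*r^2 - 15*r - 36) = (r + 2)*(r + 3)*(r^2 - r - 12) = (r - 4)*(r + 2)*(r + 3)*(r + 3)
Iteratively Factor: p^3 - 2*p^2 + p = (p)*(p^2 - 2*p + 1) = p*(p - 1)*(p - 1)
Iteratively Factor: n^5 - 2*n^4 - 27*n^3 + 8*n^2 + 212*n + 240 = (n - 4)*(n^4 + 2*n^3 - 19*n^2 - 68*n - 60) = (n - 4)*(n + 2)*(n^3 - 19*n - 30) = (n - 4)*(n + 2)*(n + 3)*(n^2 - 3*n - 10) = (n - 4)*(n + 2)^2*(n + 3)*(n - 5)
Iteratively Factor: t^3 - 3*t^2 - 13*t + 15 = (t - 1)*(t^2 - 2*t - 15) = (t - 1)*(t + 3)*(t - 5)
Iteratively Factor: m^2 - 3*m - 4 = (m - 4)*(m + 1)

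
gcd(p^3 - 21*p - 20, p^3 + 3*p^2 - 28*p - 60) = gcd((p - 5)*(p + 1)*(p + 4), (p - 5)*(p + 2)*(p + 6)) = p - 5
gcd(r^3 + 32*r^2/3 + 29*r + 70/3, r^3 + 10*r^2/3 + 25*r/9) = r + 5/3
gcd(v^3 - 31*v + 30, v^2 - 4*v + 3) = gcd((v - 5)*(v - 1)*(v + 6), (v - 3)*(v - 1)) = v - 1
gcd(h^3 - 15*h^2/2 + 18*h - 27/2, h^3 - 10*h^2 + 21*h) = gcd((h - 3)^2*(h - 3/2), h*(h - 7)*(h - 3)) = h - 3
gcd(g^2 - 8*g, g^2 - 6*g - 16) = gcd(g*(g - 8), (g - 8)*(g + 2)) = g - 8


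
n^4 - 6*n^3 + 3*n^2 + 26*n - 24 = (n - 4)*(n - 3)*(n - 1)*(n + 2)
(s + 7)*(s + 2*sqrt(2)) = s^2 + 2*sqrt(2)*s + 7*s + 14*sqrt(2)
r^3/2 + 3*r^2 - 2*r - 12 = (r/2 + 1)*(r - 2)*(r + 6)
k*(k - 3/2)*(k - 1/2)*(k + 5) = k^4 + 3*k^3 - 37*k^2/4 + 15*k/4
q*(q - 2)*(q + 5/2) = q^3 + q^2/2 - 5*q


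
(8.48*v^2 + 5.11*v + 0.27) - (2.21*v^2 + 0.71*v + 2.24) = 6.27*v^2 + 4.4*v - 1.97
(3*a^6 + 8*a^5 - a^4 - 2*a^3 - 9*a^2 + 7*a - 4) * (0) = 0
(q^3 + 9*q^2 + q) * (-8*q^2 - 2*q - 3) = -8*q^5 - 74*q^4 - 29*q^3 - 29*q^2 - 3*q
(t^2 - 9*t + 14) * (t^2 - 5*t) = t^4 - 14*t^3 + 59*t^2 - 70*t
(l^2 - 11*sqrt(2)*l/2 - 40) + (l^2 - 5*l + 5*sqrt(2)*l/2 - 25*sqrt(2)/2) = 2*l^2 - 5*l - 3*sqrt(2)*l - 40 - 25*sqrt(2)/2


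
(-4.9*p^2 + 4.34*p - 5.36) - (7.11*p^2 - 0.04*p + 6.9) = -12.01*p^2 + 4.38*p - 12.26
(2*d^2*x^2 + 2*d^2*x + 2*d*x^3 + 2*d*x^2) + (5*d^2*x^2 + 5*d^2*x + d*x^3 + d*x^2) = 7*d^2*x^2 + 7*d^2*x + 3*d*x^3 + 3*d*x^2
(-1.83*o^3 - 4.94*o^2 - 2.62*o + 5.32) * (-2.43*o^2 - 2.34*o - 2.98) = 4.4469*o^5 + 16.2864*o^4 + 23.3796*o^3 + 7.9244*o^2 - 4.6412*o - 15.8536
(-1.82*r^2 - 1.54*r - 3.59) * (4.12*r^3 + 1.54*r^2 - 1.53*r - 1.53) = -7.4984*r^5 - 9.1476*r^4 - 14.3778*r^3 - 0.387799999999999*r^2 + 7.8489*r + 5.4927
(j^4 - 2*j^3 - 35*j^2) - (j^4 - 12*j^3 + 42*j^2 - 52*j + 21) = 10*j^3 - 77*j^2 + 52*j - 21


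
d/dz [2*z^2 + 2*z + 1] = 4*z + 2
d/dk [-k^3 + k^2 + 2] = k*(2 - 3*k)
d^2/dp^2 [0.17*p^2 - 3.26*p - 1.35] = 0.340000000000000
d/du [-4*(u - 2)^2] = 16 - 8*u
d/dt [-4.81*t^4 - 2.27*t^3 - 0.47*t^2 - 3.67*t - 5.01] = -19.24*t^3 - 6.81*t^2 - 0.94*t - 3.67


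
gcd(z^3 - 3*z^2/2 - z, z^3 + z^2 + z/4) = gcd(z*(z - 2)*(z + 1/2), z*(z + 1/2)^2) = z^2 + z/2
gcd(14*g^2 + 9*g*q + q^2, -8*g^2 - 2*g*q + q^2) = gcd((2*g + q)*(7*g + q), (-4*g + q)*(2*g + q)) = 2*g + q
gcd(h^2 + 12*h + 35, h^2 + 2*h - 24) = 1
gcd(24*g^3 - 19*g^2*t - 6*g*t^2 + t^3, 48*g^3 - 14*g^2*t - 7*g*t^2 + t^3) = -24*g^2 - 5*g*t + t^2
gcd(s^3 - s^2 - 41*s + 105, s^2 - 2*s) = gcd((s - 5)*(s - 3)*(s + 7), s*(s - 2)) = 1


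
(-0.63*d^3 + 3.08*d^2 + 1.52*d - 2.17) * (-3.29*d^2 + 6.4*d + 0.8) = 2.0727*d^5 - 14.1652*d^4 + 14.2072*d^3 + 19.3313*d^2 - 12.672*d - 1.736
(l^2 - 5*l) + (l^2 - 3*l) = 2*l^2 - 8*l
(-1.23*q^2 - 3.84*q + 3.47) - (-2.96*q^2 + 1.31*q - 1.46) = 1.73*q^2 - 5.15*q + 4.93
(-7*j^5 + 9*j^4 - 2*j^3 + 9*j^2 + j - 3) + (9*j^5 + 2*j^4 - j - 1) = 2*j^5 + 11*j^4 - 2*j^3 + 9*j^2 - 4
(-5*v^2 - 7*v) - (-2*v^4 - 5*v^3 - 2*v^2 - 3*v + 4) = 2*v^4 + 5*v^3 - 3*v^2 - 4*v - 4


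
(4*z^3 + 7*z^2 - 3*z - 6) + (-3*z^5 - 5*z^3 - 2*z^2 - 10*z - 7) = -3*z^5 - z^3 + 5*z^2 - 13*z - 13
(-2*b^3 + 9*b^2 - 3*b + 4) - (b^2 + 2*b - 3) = -2*b^3 + 8*b^2 - 5*b + 7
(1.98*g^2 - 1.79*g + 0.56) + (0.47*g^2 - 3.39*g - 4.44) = 2.45*g^2 - 5.18*g - 3.88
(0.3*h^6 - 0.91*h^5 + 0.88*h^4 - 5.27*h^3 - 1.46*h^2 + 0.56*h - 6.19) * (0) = 0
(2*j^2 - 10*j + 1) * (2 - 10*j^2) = -20*j^4 + 100*j^3 - 6*j^2 - 20*j + 2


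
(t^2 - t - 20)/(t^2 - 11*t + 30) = (t + 4)/(t - 6)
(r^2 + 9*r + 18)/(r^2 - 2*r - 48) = (r + 3)/(r - 8)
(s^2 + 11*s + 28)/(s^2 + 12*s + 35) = (s + 4)/(s + 5)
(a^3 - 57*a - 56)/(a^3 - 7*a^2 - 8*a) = (a + 7)/a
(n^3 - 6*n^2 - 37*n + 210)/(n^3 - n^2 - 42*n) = (n - 5)/n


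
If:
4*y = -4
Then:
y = -1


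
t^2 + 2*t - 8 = (t - 2)*(t + 4)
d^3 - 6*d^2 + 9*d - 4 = (d - 4)*(d - 1)^2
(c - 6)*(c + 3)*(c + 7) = c^3 + 4*c^2 - 39*c - 126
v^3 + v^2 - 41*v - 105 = (v - 7)*(v + 3)*(v + 5)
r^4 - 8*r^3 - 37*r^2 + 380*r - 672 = (r - 8)*(r - 4)*(r - 3)*(r + 7)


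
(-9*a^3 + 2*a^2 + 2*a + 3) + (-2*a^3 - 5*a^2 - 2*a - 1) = -11*a^3 - 3*a^2 + 2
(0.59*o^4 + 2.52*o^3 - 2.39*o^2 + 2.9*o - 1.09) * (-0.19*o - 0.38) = -0.1121*o^5 - 0.703*o^4 - 0.5035*o^3 + 0.3572*o^2 - 0.8949*o + 0.4142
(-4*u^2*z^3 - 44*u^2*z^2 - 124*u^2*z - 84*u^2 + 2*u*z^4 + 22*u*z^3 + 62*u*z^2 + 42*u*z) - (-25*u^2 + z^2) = -4*u^2*z^3 - 44*u^2*z^2 - 124*u^2*z - 59*u^2 + 2*u*z^4 + 22*u*z^3 + 62*u*z^2 + 42*u*z - z^2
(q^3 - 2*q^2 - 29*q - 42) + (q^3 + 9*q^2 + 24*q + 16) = 2*q^3 + 7*q^2 - 5*q - 26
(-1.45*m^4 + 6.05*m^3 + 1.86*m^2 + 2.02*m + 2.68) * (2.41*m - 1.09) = -3.4945*m^5 + 16.161*m^4 - 2.1119*m^3 + 2.8408*m^2 + 4.257*m - 2.9212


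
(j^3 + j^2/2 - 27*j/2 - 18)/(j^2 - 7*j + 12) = (2*j^2 + 9*j + 9)/(2*(j - 3))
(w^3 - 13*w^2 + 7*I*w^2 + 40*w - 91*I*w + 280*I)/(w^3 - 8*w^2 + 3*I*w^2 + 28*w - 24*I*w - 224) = (w - 5)/(w - 4*I)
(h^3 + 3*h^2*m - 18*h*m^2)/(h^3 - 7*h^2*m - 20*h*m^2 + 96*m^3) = h*(h + 6*m)/(h^2 - 4*h*m - 32*m^2)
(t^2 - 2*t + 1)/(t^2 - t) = (t - 1)/t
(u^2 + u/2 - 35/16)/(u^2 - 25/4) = (16*u^2 + 8*u - 35)/(4*(4*u^2 - 25))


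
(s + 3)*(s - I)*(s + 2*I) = s^3 + 3*s^2 + I*s^2 + 2*s + 3*I*s + 6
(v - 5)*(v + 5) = v^2 - 25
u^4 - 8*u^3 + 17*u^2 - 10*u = u*(u - 5)*(u - 2)*(u - 1)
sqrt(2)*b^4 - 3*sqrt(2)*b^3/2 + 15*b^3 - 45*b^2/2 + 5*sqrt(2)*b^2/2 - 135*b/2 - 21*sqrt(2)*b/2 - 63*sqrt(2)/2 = (b - 3)*(b + 3/2)*(b + 7*sqrt(2))*(sqrt(2)*b + 1)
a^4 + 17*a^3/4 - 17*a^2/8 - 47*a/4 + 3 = (a - 3/2)*(a - 1/4)*(a + 2)*(a + 4)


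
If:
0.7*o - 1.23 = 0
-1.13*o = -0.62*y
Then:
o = 1.76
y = 3.20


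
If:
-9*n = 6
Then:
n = -2/3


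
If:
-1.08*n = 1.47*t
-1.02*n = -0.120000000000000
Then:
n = 0.12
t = -0.09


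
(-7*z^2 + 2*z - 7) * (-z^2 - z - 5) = 7*z^4 + 5*z^3 + 40*z^2 - 3*z + 35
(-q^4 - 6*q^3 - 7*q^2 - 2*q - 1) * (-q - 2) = q^5 + 8*q^4 + 19*q^3 + 16*q^2 + 5*q + 2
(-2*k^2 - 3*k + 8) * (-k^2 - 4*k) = 2*k^4 + 11*k^3 + 4*k^2 - 32*k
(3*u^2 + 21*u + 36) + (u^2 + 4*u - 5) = 4*u^2 + 25*u + 31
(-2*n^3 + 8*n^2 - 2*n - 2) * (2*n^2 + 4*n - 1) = -4*n^5 + 8*n^4 + 30*n^3 - 20*n^2 - 6*n + 2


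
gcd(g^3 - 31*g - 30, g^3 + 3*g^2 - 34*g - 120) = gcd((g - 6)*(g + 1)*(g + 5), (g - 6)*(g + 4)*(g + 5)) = g^2 - g - 30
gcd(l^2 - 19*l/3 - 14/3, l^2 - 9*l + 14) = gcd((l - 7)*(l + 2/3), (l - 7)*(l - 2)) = l - 7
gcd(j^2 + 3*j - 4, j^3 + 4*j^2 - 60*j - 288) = 1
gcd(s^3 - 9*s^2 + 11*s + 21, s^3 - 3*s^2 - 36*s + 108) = s - 3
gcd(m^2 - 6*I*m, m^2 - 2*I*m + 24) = m - 6*I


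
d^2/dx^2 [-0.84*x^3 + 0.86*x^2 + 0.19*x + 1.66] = 1.72 - 5.04*x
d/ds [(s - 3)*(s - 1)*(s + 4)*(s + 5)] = 4*s^3 + 15*s^2 - 26*s - 53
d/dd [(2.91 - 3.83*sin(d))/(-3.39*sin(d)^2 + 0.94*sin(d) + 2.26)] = (-12.9837*sin(d)^2 + 19.7298*sin(d) - 11.3912)*cos(d)/(11.4921*sin(d)^4 - 6.3732*sin(d)^3 - 14.4392*sin(d)^2 + 4.2488*sin(d) + 5.1076)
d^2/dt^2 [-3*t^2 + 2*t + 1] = -6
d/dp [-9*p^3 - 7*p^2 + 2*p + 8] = -27*p^2 - 14*p + 2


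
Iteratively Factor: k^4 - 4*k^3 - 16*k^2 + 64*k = (k + 4)*(k^3 - 8*k^2 + 16*k) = (k - 4)*(k + 4)*(k^2 - 4*k) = (k - 4)^2*(k + 4)*(k)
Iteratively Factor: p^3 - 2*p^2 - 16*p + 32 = (p - 2)*(p^2 - 16) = (p - 4)*(p - 2)*(p + 4)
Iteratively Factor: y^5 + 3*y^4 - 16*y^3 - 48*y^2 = (y)*(y^4 + 3*y^3 - 16*y^2 - 48*y) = y*(y - 4)*(y^3 + 7*y^2 + 12*y) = y*(y - 4)*(y + 3)*(y^2 + 4*y) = y*(y - 4)*(y + 3)*(y + 4)*(y)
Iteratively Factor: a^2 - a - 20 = (a + 4)*(a - 5)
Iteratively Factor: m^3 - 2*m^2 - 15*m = (m + 3)*(m^2 - 5*m) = (m - 5)*(m + 3)*(m)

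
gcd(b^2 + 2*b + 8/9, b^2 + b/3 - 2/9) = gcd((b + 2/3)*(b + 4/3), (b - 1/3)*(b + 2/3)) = b + 2/3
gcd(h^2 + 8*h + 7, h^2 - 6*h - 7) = h + 1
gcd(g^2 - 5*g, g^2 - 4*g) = g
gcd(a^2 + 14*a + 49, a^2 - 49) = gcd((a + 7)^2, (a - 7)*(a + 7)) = a + 7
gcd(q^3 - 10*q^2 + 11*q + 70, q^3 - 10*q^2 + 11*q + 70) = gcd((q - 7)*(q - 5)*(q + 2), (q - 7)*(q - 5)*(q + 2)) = q^3 - 10*q^2 + 11*q + 70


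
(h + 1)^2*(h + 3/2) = h^3 + 7*h^2/2 + 4*h + 3/2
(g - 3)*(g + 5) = g^2 + 2*g - 15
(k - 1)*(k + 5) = k^2 + 4*k - 5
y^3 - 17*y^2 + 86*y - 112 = (y - 8)*(y - 7)*(y - 2)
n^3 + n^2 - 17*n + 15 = (n - 3)*(n - 1)*(n + 5)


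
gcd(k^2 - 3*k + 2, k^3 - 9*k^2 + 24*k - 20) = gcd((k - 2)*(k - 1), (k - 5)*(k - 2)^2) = k - 2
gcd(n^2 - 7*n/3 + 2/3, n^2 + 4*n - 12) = n - 2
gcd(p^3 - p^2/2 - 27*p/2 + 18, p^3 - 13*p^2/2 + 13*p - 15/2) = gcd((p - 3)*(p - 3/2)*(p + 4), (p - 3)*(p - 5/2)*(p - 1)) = p - 3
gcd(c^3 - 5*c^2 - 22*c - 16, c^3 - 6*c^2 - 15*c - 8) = c^2 - 7*c - 8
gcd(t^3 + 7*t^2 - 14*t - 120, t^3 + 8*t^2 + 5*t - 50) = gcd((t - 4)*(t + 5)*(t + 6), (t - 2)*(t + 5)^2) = t + 5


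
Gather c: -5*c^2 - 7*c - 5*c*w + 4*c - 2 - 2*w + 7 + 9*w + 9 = -5*c^2 + c*(-5*w - 3) + 7*w + 14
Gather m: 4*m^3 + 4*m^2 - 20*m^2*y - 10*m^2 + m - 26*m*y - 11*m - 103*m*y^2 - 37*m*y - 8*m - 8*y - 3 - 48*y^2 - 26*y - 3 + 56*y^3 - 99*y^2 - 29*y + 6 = 4*m^3 + m^2*(-20*y - 6) + m*(-103*y^2 - 63*y - 18) + 56*y^3 - 147*y^2 - 63*y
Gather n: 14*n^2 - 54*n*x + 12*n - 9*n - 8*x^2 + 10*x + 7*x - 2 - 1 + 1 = 14*n^2 + n*(3 - 54*x) - 8*x^2 + 17*x - 2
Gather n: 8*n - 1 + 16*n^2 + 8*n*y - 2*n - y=16*n^2 + n*(8*y + 6) - y - 1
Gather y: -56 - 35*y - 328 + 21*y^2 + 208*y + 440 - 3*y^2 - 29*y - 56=18*y^2 + 144*y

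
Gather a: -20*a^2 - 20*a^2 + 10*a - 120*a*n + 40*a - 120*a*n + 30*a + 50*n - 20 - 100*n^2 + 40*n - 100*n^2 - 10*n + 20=-40*a^2 + a*(80 - 240*n) - 200*n^2 + 80*n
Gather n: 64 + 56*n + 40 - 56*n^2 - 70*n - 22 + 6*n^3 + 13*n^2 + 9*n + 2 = 6*n^3 - 43*n^2 - 5*n + 84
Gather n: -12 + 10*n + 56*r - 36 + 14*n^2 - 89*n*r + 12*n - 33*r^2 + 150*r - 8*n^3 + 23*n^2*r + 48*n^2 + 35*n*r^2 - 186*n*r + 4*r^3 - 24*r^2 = -8*n^3 + n^2*(23*r + 62) + n*(35*r^2 - 275*r + 22) + 4*r^3 - 57*r^2 + 206*r - 48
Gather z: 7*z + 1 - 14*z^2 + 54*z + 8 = -14*z^2 + 61*z + 9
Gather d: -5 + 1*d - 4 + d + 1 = 2*d - 8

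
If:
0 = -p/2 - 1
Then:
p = -2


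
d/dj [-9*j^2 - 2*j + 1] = -18*j - 2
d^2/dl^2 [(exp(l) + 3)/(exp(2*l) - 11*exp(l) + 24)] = (exp(4*l) + 23*exp(3*l) - 243*exp(2*l) + 339*exp(l) + 1368)*exp(l)/(exp(6*l) - 33*exp(5*l) + 435*exp(4*l) - 2915*exp(3*l) + 10440*exp(2*l) - 19008*exp(l) + 13824)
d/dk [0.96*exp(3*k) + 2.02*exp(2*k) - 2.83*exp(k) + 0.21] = (2.88*exp(2*k) + 4.04*exp(k) - 2.83)*exp(k)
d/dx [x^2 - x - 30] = 2*x - 1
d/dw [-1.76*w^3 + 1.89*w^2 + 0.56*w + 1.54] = -5.28*w^2 + 3.78*w + 0.56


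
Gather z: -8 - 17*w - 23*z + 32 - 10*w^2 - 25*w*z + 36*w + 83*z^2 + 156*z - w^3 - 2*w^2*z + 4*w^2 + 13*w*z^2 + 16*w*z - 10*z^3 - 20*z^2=-w^3 - 6*w^2 + 19*w - 10*z^3 + z^2*(13*w + 63) + z*(-2*w^2 - 9*w + 133) + 24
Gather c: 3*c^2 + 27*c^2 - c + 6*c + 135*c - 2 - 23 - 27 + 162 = 30*c^2 + 140*c + 110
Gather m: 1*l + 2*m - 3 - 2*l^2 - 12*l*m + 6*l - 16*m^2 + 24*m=-2*l^2 + 7*l - 16*m^2 + m*(26 - 12*l) - 3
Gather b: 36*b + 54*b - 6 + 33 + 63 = 90*b + 90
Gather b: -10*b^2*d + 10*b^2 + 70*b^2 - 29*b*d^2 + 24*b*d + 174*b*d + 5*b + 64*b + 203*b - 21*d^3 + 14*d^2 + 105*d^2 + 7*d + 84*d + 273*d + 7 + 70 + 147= b^2*(80 - 10*d) + b*(-29*d^2 + 198*d + 272) - 21*d^3 + 119*d^2 + 364*d + 224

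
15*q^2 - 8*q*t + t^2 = (-5*q + t)*(-3*q + t)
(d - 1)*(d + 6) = d^2 + 5*d - 6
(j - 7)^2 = j^2 - 14*j + 49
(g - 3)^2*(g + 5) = g^3 - g^2 - 21*g + 45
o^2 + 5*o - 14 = (o - 2)*(o + 7)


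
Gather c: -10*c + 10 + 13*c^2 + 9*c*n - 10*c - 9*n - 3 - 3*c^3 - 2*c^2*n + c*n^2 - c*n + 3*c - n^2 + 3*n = -3*c^3 + c^2*(13 - 2*n) + c*(n^2 + 8*n - 17) - n^2 - 6*n + 7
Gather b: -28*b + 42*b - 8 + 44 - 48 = 14*b - 12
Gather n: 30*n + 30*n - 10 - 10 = 60*n - 20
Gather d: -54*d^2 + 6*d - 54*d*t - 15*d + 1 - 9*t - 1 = -54*d^2 + d*(-54*t - 9) - 9*t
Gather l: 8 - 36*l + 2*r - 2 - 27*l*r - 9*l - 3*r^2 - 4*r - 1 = l*(-27*r - 45) - 3*r^2 - 2*r + 5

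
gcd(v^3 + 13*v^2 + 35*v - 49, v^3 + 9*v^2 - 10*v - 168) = v + 7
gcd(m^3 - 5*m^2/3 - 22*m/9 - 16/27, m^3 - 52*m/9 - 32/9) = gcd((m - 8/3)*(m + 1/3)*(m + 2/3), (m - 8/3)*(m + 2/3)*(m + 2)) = m^2 - 2*m - 16/9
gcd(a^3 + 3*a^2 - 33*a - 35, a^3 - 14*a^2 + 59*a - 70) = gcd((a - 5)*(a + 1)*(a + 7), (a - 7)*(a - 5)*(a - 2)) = a - 5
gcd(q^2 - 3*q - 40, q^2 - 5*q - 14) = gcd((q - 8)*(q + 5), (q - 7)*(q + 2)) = 1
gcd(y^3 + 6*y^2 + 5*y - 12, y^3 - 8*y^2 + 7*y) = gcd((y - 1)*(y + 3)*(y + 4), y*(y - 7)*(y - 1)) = y - 1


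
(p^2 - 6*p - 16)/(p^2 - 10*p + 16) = (p + 2)/(p - 2)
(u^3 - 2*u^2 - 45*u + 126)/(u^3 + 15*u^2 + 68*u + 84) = (u^2 - 9*u + 18)/(u^2 + 8*u + 12)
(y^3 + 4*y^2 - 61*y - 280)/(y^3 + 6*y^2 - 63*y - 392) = (y + 5)/(y + 7)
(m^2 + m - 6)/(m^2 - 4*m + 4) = (m + 3)/(m - 2)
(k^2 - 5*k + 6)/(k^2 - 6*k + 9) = (k - 2)/(k - 3)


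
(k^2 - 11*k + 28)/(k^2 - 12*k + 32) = (k - 7)/(k - 8)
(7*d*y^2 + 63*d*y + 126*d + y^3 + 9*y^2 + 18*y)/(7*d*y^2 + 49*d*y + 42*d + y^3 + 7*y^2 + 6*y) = (y + 3)/(y + 1)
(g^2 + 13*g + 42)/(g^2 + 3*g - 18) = (g + 7)/(g - 3)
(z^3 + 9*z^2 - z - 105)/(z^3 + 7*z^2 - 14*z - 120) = (z^2 + 4*z - 21)/(z^2 + 2*z - 24)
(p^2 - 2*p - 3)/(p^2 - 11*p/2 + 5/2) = 2*(p^2 - 2*p - 3)/(2*p^2 - 11*p + 5)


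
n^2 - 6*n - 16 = (n - 8)*(n + 2)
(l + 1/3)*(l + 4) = l^2 + 13*l/3 + 4/3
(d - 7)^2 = d^2 - 14*d + 49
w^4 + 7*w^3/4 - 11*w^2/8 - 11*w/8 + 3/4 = (w - 3/4)*(w - 1/2)*(w + 1)*(w + 2)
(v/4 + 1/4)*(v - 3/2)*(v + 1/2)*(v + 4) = v^4/4 + v^3 - 7*v^2/16 - 31*v/16 - 3/4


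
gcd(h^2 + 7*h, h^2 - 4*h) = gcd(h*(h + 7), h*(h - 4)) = h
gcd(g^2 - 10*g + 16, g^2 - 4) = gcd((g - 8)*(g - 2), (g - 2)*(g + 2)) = g - 2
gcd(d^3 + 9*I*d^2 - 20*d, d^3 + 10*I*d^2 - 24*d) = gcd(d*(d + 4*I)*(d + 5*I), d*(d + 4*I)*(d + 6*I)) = d^2 + 4*I*d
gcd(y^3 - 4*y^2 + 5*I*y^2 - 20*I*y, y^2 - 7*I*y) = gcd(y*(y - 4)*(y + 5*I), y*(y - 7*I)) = y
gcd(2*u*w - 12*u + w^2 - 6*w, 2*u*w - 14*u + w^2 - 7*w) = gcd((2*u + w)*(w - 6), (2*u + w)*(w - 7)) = 2*u + w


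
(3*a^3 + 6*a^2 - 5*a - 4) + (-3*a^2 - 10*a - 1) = 3*a^3 + 3*a^2 - 15*a - 5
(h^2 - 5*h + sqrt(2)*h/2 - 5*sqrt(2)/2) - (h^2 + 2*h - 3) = -7*h + sqrt(2)*h/2 - 5*sqrt(2)/2 + 3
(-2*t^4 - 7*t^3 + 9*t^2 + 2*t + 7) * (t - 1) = -2*t^5 - 5*t^4 + 16*t^3 - 7*t^2 + 5*t - 7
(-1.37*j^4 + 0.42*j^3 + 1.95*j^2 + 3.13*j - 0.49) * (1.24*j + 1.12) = -1.6988*j^5 - 1.0136*j^4 + 2.8884*j^3 + 6.0652*j^2 + 2.898*j - 0.5488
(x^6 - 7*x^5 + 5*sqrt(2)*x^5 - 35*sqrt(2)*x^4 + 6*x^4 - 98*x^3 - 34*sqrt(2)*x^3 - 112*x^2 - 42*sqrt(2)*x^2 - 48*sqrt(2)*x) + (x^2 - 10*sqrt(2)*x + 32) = x^6 - 7*x^5 + 5*sqrt(2)*x^5 - 35*sqrt(2)*x^4 + 6*x^4 - 98*x^3 - 34*sqrt(2)*x^3 - 111*x^2 - 42*sqrt(2)*x^2 - 58*sqrt(2)*x + 32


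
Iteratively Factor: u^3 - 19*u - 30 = (u + 2)*(u^2 - 2*u - 15) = (u + 2)*(u + 3)*(u - 5)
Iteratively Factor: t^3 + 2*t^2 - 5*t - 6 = (t + 1)*(t^2 + t - 6) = (t - 2)*(t + 1)*(t + 3)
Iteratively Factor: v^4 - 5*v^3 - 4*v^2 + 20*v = (v)*(v^3 - 5*v^2 - 4*v + 20) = v*(v + 2)*(v^2 - 7*v + 10) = v*(v - 5)*(v + 2)*(v - 2)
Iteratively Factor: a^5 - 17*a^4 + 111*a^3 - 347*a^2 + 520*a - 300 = (a - 2)*(a^4 - 15*a^3 + 81*a^2 - 185*a + 150) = (a - 5)*(a - 2)*(a^3 - 10*a^2 + 31*a - 30) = (a - 5)*(a - 2)^2*(a^2 - 8*a + 15) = (a - 5)*(a - 3)*(a - 2)^2*(a - 5)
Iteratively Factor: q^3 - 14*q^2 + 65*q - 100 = (q - 5)*(q^2 - 9*q + 20) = (q - 5)*(q - 4)*(q - 5)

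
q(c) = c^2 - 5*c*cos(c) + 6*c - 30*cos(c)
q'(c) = 5*c*sin(c) + 2*c + 30*sin(c) - 5*cos(c) + 6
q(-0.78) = -22.63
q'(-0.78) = -17.47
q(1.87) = 26.32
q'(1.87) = 48.82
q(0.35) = -27.60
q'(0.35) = 12.89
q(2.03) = 34.10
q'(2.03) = 48.27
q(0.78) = -18.81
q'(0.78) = 27.85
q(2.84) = 67.31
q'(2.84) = 29.58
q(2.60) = 59.21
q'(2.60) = 37.65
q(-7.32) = 13.02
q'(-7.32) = -5.50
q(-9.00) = 13.33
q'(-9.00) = -1.26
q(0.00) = -30.00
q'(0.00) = 1.00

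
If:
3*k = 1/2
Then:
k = 1/6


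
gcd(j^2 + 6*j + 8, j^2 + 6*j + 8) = j^2 + 6*j + 8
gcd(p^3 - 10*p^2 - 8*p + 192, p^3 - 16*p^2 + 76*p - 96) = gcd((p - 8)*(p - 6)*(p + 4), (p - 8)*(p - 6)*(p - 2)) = p^2 - 14*p + 48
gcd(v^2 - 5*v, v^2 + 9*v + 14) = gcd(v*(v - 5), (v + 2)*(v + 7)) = 1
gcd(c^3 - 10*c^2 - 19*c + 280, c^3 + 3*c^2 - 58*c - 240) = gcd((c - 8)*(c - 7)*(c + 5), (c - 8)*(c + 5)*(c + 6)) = c^2 - 3*c - 40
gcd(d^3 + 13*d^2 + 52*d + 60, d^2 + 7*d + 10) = d^2 + 7*d + 10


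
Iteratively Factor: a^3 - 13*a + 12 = (a + 4)*(a^2 - 4*a + 3) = (a - 1)*(a + 4)*(a - 3)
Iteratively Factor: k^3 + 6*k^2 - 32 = (k + 4)*(k^2 + 2*k - 8) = (k + 4)^2*(k - 2)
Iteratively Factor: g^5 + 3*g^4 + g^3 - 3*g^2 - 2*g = (g + 1)*(g^4 + 2*g^3 - g^2 - 2*g) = (g + 1)^2*(g^3 + g^2 - 2*g) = (g + 1)^2*(g + 2)*(g^2 - g) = g*(g + 1)^2*(g + 2)*(g - 1)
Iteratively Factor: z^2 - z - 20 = (z + 4)*(z - 5)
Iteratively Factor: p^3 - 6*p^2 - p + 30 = (p - 3)*(p^2 - 3*p - 10) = (p - 3)*(p + 2)*(p - 5)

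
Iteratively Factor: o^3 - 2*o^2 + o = (o)*(o^2 - 2*o + 1) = o*(o - 1)*(o - 1)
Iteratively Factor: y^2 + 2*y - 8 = (y + 4)*(y - 2)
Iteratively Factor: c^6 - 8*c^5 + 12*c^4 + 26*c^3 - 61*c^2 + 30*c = (c - 1)*(c^5 - 7*c^4 + 5*c^3 + 31*c^2 - 30*c) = c*(c - 1)*(c^4 - 7*c^3 + 5*c^2 + 31*c - 30) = c*(c - 5)*(c - 1)*(c^3 - 2*c^2 - 5*c + 6) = c*(c - 5)*(c - 1)^2*(c^2 - c - 6) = c*(c - 5)*(c - 1)^2*(c + 2)*(c - 3)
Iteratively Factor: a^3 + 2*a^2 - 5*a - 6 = (a + 1)*(a^2 + a - 6) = (a - 2)*(a + 1)*(a + 3)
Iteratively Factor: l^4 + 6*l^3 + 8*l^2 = (l + 4)*(l^3 + 2*l^2) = l*(l + 4)*(l^2 + 2*l) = l^2*(l + 4)*(l + 2)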